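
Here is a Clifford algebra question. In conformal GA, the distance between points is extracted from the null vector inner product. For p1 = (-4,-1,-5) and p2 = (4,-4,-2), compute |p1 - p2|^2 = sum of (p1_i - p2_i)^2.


p1 - p2 = (-8, 3, -3)
|p1 - p2|^2 = (-8)^2 + 3^2 + (-3)^2
= 64 + 9 + 9
= 82


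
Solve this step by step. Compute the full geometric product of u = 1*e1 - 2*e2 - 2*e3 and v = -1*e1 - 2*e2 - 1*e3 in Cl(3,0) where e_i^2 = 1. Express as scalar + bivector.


In Cl(3,0): e_i^2 = 1, e_ie_j = -e_je_i for i != j.
Scalar part = u . v = 1*(-1) + (-2)*(-2) + (-2)*(-1)
= -1 + 4 + 2 = 5
e12 coeff = 1*(-2) - (-2)*(-1) = -2 - 2 = -4
e13 coeff = 1*(-1) - (-2)*(-1) = -1 - 2 = -3
e23 coeff = (-2)*(-1) - (-2)*(-2) = 2 - 4 = -2
uv = 5 - 4*e12 - 3*e13 - 2*e23


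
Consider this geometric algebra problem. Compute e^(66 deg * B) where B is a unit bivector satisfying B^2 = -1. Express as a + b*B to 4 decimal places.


For a unit bivector B with B^2 = -1, the exponential series gives
e^(theta*B) = cos(theta) + sin(theta)*B (the GA analogue of Euler's formula).
theta = 66 degrees = 1.151917 rad
cos(66 deg) = 0.4067
sin(66 deg) = 0.9135
exp(theta*B) = 0.4067 + 0.9135*B


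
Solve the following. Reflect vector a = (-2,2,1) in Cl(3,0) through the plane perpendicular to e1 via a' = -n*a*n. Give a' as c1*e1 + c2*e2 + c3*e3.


Reflection formula: a' = -n*a*n, with n = e1 (unit vector, n^2 = 1).
For reflection through hyperplane perp to e1:
The component along e1 flips sign, others stay.
a = (-2, 2, 1)
a' = (2, 2, 1)
a' = 2*e1 + 2*e2 + 1*e3


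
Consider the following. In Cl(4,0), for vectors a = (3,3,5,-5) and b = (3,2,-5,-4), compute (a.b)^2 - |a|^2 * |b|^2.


a . b = 3*3 + 3*2 + 5*(-5) + (-5)*(-4)
= 9 + 6 + (-25) + 20 = 10
|a|^2 = 3^2 + 3^2 + 5^2 + (-5)^2 = 68
|b|^2 = 3^2 + 2^2 + (-5)^2 + (-4)^2 = 54
(a.b)^2 = 10^2 = 100
|a|^2 * |b|^2 = 68 * 54 = 3672
Result = 100 - 3672 = -3572


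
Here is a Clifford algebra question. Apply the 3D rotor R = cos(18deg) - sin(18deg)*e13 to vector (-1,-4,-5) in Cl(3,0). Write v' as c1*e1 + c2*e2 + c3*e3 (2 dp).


Rotor R = cos(18deg) - sin(18deg)*e13
Rotation angle theta = 2 * 18 = 36 degrees in the e13 plane (e1 -> e3).
The component perpendicular to the plane (e2) is invariant: v'_2 = v2 = -4.00
cos(36deg) = 0.8090, sin(36deg) = 0.5878
v'_1 = v1*cos(theta) - v3*sin(theta) = -1*0.8090 - (-5)*0.5878 = 2.13
v'_3 = v1*sin(theta) + v3*cos(theta) = -1*0.5878 + (-5)*0.8090 = -4.63
v' = 2.13*e1 - 4.00*e2 - 4.63*e3


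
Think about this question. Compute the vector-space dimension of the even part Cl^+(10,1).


Even subalgebra dimension = 2^(n-1)
n = 10 + 1 = 11
2^(11 - 1) = 2^10 = 1024
Verification: sum of C(11,k) for even k = 1 + 55 + 330 + 462 + 165 + 11 = 1024
Result = 1024


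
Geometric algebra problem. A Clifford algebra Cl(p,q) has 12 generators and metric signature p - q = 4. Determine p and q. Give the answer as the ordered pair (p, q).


We need p + q = 12 and p - q = 4.
Adding: 2p = 12 + 4 = 16, so p = 8.
Then q = 12 - 8 = 4.
(p, q) = (8, 4)


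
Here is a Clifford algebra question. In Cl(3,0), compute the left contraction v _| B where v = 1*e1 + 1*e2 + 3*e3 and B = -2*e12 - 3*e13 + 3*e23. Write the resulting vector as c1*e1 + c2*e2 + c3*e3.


Left contraction v _| B = <vB>_1 (grade-1 part of the geometric product vB).
Using e1_|e12 = e2, e2_|e12 = -e1, e1_|e13 = e3, e3_|e13 = -e1, e2_|e23 = e3, e3_|e23 = -e2:
e1 coeff: -v2*b12 - v3*b13 = -(1)*(-2) - (3)*(-3) = 11
e2 coeff: v1*b12 - v3*b23 = (1)*(-2) - (3)*(3) = -11
e3 coeff: v1*b13 + v2*b23 = (1)*(-3) + (1)*(3) = 0
v _| B = 11*e1 - 11*e2 + 0*e3


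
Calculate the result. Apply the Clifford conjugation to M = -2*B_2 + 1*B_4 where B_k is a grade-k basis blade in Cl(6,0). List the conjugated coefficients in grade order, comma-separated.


Clifford conjugate sign for grade k: (-1)^(k(k+1)/2)
Grade 2: (-1)^(2*3/2) = (-1)^3 = -1, coeff -2 -> 2
Grade 4: (-1)^(4*5/2) = (-1)^10 = 1, coeff 1 -> 1
Conjugated coefficients: 2, 1


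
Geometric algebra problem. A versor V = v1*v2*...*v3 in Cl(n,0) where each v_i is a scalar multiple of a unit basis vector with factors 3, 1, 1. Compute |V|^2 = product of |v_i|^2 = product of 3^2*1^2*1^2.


Each vector v_i has |v_i|^2 = s_i^2
Squared scales: 3^2 = 9, 1^2 = 1, 1^2 = 1
|V|^2 = 9 * 1 * 1
= 9


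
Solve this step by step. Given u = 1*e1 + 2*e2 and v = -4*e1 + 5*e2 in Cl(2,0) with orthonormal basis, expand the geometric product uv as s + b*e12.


Expand: (1*e1 + 2*e2)(-4*e1 + 5*e2)
= 1*(-4)*e1e1 + 1*5*e1e2 + 2*(-4)*e2e1 + 2*5*e2e2
Using e1^2 = e2^2 = 1, e2e1 = -e1e2:
Scalar part s = 1*(-4) + 2*5 = -4 + 10 = 6
Bivector part b = 1*5 - 2*(-4) = 5 - (-8) = 13
uv = 6 + 13*e12


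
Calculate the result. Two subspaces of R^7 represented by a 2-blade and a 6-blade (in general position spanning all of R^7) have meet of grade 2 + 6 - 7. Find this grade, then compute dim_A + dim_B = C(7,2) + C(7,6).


Meet grade = grade(A) + grade(B) - n
= 2 + 6 - 7 = 1
C(7,2) = 21
C(7,6) = 7
dim_A + dim_B = 21 + 7 = 28


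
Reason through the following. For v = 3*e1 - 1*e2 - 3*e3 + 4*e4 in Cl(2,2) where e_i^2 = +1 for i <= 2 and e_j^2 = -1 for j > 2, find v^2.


v^2 = sum of c_i^2 * e_i^2
Positive signature terms (e_i^2 = +1): 3^2 + (-1)^2 = 10
Negative signature terms (e_j^2 = -1): (-3)^2 + 4^2 = 25
v^2 = 10 - 25 = -15


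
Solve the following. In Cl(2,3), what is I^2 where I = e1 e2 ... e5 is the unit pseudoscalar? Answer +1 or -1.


The pseudoscalar I = e1...e_n (product of all n generators) of Cl(p,q) satisfies I^2 = (-1)^(q + n(n-1)/2).
p = 2, q = 3, n = p + q = 5
n(n-1)/2 = 5 * 4 / 2 = 10
Exponent = q + n(n-1)/2 = 3 + 10 = 13
I^2 = (-1)^13 = -1


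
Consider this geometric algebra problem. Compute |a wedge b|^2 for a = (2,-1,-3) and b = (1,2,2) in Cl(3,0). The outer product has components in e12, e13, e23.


a wedge b = (a1*b2 - a2*b1)*e12 + (a1*b3 - a3*b1)*e13 + (a2*b3 - a3*b2)*e23
e12 coeff: 2*2 - (-1)*1 = 4 - (-1) = 5
e13 coeff: 2*2 - (-3)*1 = 4 - (-3) = 7
e23 coeff: (-1)*2 - (-3)*2 = -2 - (-6) = 4
|a wedge b|^2 = 5^2 + 7^2 + 4^2
= 25 + 49 + 16
= 90


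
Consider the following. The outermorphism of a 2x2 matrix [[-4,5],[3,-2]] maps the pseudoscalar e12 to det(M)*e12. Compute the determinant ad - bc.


The outermorphism of a linear map f sends e1^e2 to f(e1)^f(e2).
f(e1) = -4*e1 + 3*e2
f(e2) = 5*e1 - 2*e2
f(e1) ^ f(e2) = (-4*e1 + 3*e2) ^ (5*e1 - 2*e2)
= (-4)*(-2)*e12 + 3*5*e21
= (8 - 15)*e12
= -7*e12
Coefficient = -7


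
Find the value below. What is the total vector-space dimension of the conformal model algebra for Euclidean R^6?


The conformal model of R^6 uses Cl(7,1): the 6 Euclidean generators plus two extra orthogonal generators e+ (e+^2 = +1) and e- (e-^2 = -1), from which the null vectors e0, einf are built.
Number of generators m = 6 + 2 = 8.
dim Cl(p,q) = 2^m = 2^8 = 256


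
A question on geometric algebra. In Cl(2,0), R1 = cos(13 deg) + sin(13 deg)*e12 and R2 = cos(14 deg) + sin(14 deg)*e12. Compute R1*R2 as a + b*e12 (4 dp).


Same-plane rotors commute and their half-angles add:
R1*R2 = cos(a1 + a2) + sin(a1 + a2)*e12.
a1 + a2 = 13 + 14 = 27 deg
cos(27 deg) = 0.8910
sin(27 deg) = 0.4540
R1*R2 = 0.8910 + 0.4540*e12


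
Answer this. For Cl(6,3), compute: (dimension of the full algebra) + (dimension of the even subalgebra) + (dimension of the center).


n = 6 + 3 = 9
Total dim = 2^9 = 512
Even subalgebra dim = 2^8 = 256
n is odd, so center dim = 2
Sum = 512 + 256 + 2 = 770


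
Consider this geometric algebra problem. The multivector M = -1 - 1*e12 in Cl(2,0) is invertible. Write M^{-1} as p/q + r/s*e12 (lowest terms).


M = -1 - 1*e12, where e12^2 = -1.
Since M commutes with its reverse ~M = a - b*e12, M * ~M = a^2 - b^2*e12^2 = a^2 + b^2.
So M^{-1} = ~M / (a^2 + b^2) = (a - b*e12)/(a^2 + b^2).
a^2 + b^2 = 1 + 1 = 2
Scalar part = -1/2 = -1/2
Bivector coeff = 1/2 = 1/2
M^{-1} = -1/2 + 1/2*e12


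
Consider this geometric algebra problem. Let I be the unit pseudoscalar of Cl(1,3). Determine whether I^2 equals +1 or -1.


The pseudoscalar I = e1...e_n (product of all n generators) of Cl(p,q) satisfies I^2 = (-1)^(q + n(n-1)/2).
p = 1, q = 3, n = p + q = 4
n(n-1)/2 = 4 * 3 / 2 = 6
Exponent = q + n(n-1)/2 = 3 + 6 = 9
I^2 = (-1)^9 = -1


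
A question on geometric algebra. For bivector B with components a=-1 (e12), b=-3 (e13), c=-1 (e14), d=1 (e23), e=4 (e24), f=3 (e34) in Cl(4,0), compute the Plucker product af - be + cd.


Plucker relation: af - be + cd
a*f = (-1)*3 = -3
b*e = (-3)*4 = -12
c*d = (-1)*1 = -1
af - be + cd = -3 - (-12) + (-1)
= 8


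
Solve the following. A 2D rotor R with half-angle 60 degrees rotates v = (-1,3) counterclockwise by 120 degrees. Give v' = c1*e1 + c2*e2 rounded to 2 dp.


Rotor R = cos(60deg) - sin(60deg)*e12
Rotation angle theta = 2 * 60 = 120 degrees
v' = R*v*~R rotates v by theta.
cos(120deg) = -0.5000, sin(120deg) = 0.8660
v'_1 = -1*cos(120deg) - 3*sin(120deg)
= -1*(-0.5000) - 3*0.8660
= -2.10
v'_2 = -1*sin(120deg) + 3*cos(120deg)
= -1*0.8660 + 3*(-0.5000)
= -2.37
v' = -2.10*e1 - 2.37*e2


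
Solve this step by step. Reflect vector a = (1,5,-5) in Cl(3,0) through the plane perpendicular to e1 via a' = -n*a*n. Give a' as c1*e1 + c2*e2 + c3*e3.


Reflection formula: a' = -n*a*n, with n = e1 (unit vector, n^2 = 1).
For reflection through hyperplane perp to e1:
The component along e1 flips sign, others stay.
a = (1, 5, -5)
a' = (-1, 5, -5)
a' = -1*e1 + 5*e2 - 5*e3


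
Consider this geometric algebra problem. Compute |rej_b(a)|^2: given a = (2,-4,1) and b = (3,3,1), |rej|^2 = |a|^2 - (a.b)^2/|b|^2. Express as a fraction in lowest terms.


|a|^2 = 2^2 + (-4)^2 + 1^2 = 21
|b|^2 = 3^2 + 3^2 + 1^2 = 19
a . b = 2*3 + (-4)*3 + 1*1 = -5
(a.b)^2 = (-5)^2 = 25
|rej|^2 = 21 - 25/19
= (399 - 25)/19
= 374/19
In lowest terms: 374/19


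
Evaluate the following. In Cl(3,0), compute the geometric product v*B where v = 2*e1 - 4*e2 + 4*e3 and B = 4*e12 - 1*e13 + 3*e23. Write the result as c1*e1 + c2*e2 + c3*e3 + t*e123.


vB has grade-1 (vector) and grade-3 (trivector) parts: vB = (v _| B) + (v ^ B).
Vector part <vB>_1:
  e1: -v2*b12 - v3*b13 = -(-4)*(4) - (4)*(-1) = 20
  e2: v1*b12 - v3*b23 = (2)*(4) - (4)*(3) = -4
  e3: v1*b13 + v2*b23 = (2)*(-1) + (-4)*(3) = -14
Trivector part <vB>_3:
  e123: v1*b23 - v2*b13 + v3*b12 = (2)*(3) - (-4)*(-1) + (4)*(4) = 18
vB = 20*e1 - 4*e2 - 14*e3 + 18*e123


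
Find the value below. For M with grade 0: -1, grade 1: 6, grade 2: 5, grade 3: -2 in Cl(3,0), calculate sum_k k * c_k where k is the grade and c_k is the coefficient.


Grade-weighted sum = sum of grade_k * coefficient_k
0*(-1) = 0
1*6 = 6
2*5 = 10
3*(-2) = -6
Total = 0 + 6 + 10 + (-6) = 10


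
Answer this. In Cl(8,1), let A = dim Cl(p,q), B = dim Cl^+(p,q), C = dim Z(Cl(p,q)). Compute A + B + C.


n = 8 + 1 = 9
Total dim = 2^9 = 512
Even subalgebra dim = 2^8 = 256
n is odd, so center dim = 2
Sum = 512 + 256 + 2 = 770


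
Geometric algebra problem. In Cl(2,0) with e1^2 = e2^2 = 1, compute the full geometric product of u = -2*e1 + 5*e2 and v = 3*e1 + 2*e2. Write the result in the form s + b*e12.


Expand: (-2*e1 + 5*e2)(3*e1 + 2*e2)
= (-2)*3*e1e1 + (-2)*2*e1e2 + 5*3*e2e1 + 5*2*e2e2
Using e1^2 = e2^2 = 1, e2e1 = -e1e2:
Scalar part s = (-2)*3 + 5*2 = -6 + 10 = 4
Bivector part b = (-2)*2 - 5*3 = -4 - 15 = -19
uv = 4 - 19*e12


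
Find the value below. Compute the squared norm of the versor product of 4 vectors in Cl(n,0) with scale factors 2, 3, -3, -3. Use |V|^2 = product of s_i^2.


Each vector v_i has |v_i|^2 = s_i^2
Squared scales: 2^2 = 4, 3^2 = 9, (-3)^2 = 9, (-3)^2 = 9
|V|^2 = 4 * 9 * 9 * 9
= 2916


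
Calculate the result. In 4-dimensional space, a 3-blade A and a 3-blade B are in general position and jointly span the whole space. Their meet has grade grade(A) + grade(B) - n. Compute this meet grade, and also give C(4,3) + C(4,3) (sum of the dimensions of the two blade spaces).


Meet grade = grade(A) + grade(B) - n
= 3 + 3 - 4 = 2
C(4,3) = 4
C(4,3) = 4
dim_A + dim_B = 4 + 4 = 8


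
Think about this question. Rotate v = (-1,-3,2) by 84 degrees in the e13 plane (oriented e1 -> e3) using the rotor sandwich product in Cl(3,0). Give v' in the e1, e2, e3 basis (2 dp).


Rotor R = cos(42deg) - sin(42deg)*e13
Rotation angle theta = 2 * 42 = 84 degrees in the e13 plane (e1 -> e3).
The component perpendicular to the plane (e2) is invariant: v'_2 = v2 = -3.00
cos(84deg) = 0.1045, sin(84deg) = 0.9945
v'_1 = v1*cos(theta) - v3*sin(theta) = -1*0.1045 - 2*0.9945 = -2.09
v'_3 = v1*sin(theta) + v3*cos(theta) = -1*0.9945 + 2*0.1045 = -0.79
v' = -2.09*e1 - 3.00*e2 - 0.79*e3


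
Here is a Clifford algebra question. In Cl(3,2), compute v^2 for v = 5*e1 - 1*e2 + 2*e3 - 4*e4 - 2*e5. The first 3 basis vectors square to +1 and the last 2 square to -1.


v^2 = sum of c_i^2 * e_i^2
Positive signature terms (e_i^2 = +1): 5^2 + (-1)^2 + 2^2 = 30
Negative signature terms (e_j^2 = -1): (-4)^2 + (-2)^2 = 20
v^2 = 30 - 20 = 10


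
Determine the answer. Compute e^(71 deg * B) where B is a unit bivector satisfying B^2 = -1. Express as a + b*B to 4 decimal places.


For a unit bivector B with B^2 = -1, the exponential series gives
e^(theta*B) = cos(theta) + sin(theta)*B (the GA analogue of Euler's formula).
theta = 71 degrees = 1.239184 rad
cos(71 deg) = 0.3256
sin(71 deg) = 0.9455
exp(theta*B) = 0.3256 + 0.9455*B


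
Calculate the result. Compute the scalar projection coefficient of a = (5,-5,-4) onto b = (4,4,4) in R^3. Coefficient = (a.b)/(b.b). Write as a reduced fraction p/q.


Projection coefficient = (a . b) / (b . b)
a . b = 5*4 + (-5)*4 + (-4)*4
= 20 + (-20) + (-16) = -16
b . b = 4^2 + 4^2 + 4^2
= 16 + 16 + 16 = 48
Coefficient = -16/48
In lowest terms: -1/3


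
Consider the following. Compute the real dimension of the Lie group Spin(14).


Spin(n) double-covers SO(n); both have Lie algebra so(n) of dimension n(n-1)/2.
n = 14
n(n-1) = 14 * 13 = 182
dim Spin(14) = 182/2 = 91


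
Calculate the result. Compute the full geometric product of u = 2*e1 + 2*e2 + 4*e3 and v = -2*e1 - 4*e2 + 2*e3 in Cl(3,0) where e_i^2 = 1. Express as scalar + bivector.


In Cl(3,0): e_i^2 = 1, e_ie_j = -e_je_i for i != j.
Scalar part = u . v = 2*(-2) + 2*(-4) + 4*2
= -4 + (-8) + 8 = -4
e12 coeff = 2*(-4) - 2*(-2) = -8 - (-4) = -4
e13 coeff = 2*2 - 4*(-2) = 4 - (-8) = 12
e23 coeff = 2*2 - 4*(-4) = 4 - (-16) = 20
uv = -4 - 4*e12 + 12*e13 + 20*e23


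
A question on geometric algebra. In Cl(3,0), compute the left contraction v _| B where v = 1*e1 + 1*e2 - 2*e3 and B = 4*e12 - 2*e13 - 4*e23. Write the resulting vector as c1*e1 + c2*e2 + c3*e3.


Left contraction v _| B = <vB>_1 (grade-1 part of the geometric product vB).
Using e1_|e12 = e2, e2_|e12 = -e1, e1_|e13 = e3, e3_|e13 = -e1, e2_|e23 = e3, e3_|e23 = -e2:
e1 coeff: -v2*b12 - v3*b13 = -(1)*(4) - (-2)*(-2) = -8
e2 coeff: v1*b12 - v3*b23 = (1)*(4) - (-2)*(-4) = -4
e3 coeff: v1*b13 + v2*b23 = (1)*(-2) + (1)*(-4) = -6
v _| B = -8*e1 - 4*e2 - 6*e3


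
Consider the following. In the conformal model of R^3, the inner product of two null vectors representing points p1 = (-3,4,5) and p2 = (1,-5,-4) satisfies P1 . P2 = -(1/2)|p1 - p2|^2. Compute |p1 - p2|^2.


p1 - p2 = (-4, 9, 9)
|p1 - p2|^2 = (-4)^2 + 9^2 + 9^2
= 16 + 81 + 81
= 178


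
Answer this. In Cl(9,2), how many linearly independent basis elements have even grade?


Even subalgebra dimension = 2^(n-1)
n = 9 + 2 = 11
2^(11 - 1) = 2^10 = 1024
Verification: sum of C(11,k) for even k = 1 + 55 + 330 + 462 + 165 + 11 = 1024
Result = 1024


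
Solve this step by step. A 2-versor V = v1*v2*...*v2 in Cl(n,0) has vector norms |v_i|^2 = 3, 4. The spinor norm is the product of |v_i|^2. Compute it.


Spinor norm N(V) = |v1|^2 * |v2|^2 * ... * |v2|^2
= 3 * 4
Running product: 3, 12
N(V) = 12


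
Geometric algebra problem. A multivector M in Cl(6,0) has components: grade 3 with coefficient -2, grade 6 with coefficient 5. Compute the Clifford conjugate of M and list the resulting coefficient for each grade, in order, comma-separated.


Clifford conjugate sign for grade k: (-1)^(k(k+1)/2)
Grade 3: (-1)^(3*4/2) = (-1)^6 = 1, coeff -2 -> -2
Grade 6: (-1)^(6*7/2) = (-1)^21 = -1, coeff 5 -> -5
Conjugated coefficients: -2, -5


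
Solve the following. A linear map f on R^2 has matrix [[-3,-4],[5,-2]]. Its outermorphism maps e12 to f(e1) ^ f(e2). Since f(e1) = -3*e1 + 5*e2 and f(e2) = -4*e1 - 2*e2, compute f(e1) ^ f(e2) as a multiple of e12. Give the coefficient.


The outermorphism of a linear map f sends e1^e2 to f(e1)^f(e2).
f(e1) = -3*e1 + 5*e2
f(e2) = -4*e1 - 2*e2
f(e1) ^ f(e2) = (-3*e1 + 5*e2) ^ (-4*e1 - 2*e2)
= (-3)*(-2)*e12 + 5*(-4)*e21
= (6 - (-20))*e12
= 26*e12
Coefficient = 26


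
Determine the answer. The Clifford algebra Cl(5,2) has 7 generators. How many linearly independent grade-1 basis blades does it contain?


Number of grade-k basis blades in Cl(p,q) with n = p + q is C(n, k).
n = 5 + 2 = 7
C(7, 1) = 7! / (1! * 6!)
= 5040 / (1 * 720)
= 7


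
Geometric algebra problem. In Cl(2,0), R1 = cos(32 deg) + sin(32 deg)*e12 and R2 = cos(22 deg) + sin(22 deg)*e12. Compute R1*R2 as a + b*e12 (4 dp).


Same-plane rotors commute and their half-angles add:
R1*R2 = cos(a1 + a2) + sin(a1 + a2)*e12.
a1 + a2 = 32 + 22 = 54 deg
cos(54 deg) = 0.5878
sin(54 deg) = 0.8090
R1*R2 = 0.5878 + 0.8090*e12


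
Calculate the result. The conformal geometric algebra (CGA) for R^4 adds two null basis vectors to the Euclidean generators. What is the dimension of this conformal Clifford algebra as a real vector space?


The conformal model of R^4 uses Cl(5,1): the 4 Euclidean generators plus two extra orthogonal generators e+ (e+^2 = +1) and e- (e-^2 = -1), from which the null vectors e0, einf are built.
Number of generators m = 4 + 2 = 6.
dim Cl(p,q) = 2^m = 2^6 = 64


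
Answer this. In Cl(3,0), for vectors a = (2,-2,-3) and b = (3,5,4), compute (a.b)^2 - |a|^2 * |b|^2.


a . b = 2*3 + (-2)*5 + (-3)*4
= 6 + (-10) + (-12) = -16
|a|^2 = 2^2 + (-2)^2 + (-3)^2 = 17
|b|^2 = 3^2 + 5^2 + 4^2 = 50
(a.b)^2 = (-16)^2 = 256
|a|^2 * |b|^2 = 17 * 50 = 850
Result = 256 - 850 = -594


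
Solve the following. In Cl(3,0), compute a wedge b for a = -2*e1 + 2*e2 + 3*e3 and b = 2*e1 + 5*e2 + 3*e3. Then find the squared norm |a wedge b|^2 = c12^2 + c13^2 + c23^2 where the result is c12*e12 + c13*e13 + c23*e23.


a wedge b = (a1*b2 - a2*b1)*e12 + (a1*b3 - a3*b1)*e13 + (a2*b3 - a3*b2)*e23
e12 coeff: (-2)*5 - 2*2 = -10 - 4 = -14
e13 coeff: (-2)*3 - 3*2 = -6 - 6 = -12
e23 coeff: 2*3 - 3*5 = 6 - 15 = -9
|a wedge b|^2 = (-14)^2 + (-12)^2 + (-9)^2
= 196 + 144 + 81
= 421


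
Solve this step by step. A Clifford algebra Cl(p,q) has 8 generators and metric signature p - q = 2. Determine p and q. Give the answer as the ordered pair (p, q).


We need p + q = 8 and p - q = 2.
Adding: 2p = 8 + 2 = 10, so p = 5.
Then q = 8 - 5 = 3.
(p, q) = (5, 3)


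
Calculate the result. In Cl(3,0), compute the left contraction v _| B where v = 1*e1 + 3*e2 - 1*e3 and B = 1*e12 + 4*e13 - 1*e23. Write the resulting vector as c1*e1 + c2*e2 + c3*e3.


Left contraction v _| B = <vB>_1 (grade-1 part of the geometric product vB).
Using e1_|e12 = e2, e2_|e12 = -e1, e1_|e13 = e3, e3_|e13 = -e1, e2_|e23 = e3, e3_|e23 = -e2:
e1 coeff: -v2*b12 - v3*b13 = -(3)*(1) - (-1)*(4) = 1
e2 coeff: v1*b12 - v3*b23 = (1)*(1) - (-1)*(-1) = 0
e3 coeff: v1*b13 + v2*b23 = (1)*(4) + (3)*(-1) = 1
v _| B = 1*e1 + 0*e2 + 1*e3


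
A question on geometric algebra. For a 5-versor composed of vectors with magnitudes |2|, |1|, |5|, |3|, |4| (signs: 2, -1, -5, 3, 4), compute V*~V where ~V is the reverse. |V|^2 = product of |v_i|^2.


Each vector v_i has |v_i|^2 = s_i^2
Squared scales: 2^2 = 4, (-1)^2 = 1, (-5)^2 = 25, 3^2 = 9, 4^2 = 16
|V|^2 = 4 * 1 * 25 * 9 * 16
= 14400


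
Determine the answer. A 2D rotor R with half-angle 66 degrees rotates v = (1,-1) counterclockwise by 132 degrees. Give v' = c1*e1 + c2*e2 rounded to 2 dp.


Rotor R = cos(66deg) - sin(66deg)*e12
Rotation angle theta = 2 * 66 = 132 degrees
v' = R*v*~R rotates v by theta.
cos(132deg) = -0.6691, sin(132deg) = 0.7431
v'_1 = 1*cos(132deg) - (-1)*sin(132deg)
= 1*(-0.6691) - (-1)*0.7431
= 0.07
v'_2 = 1*sin(132deg) + (-1)*cos(132deg)
= 1*0.7431 + (-1)*(-0.6691)
= 1.41
v' = 0.07*e1 + 1.41*e2


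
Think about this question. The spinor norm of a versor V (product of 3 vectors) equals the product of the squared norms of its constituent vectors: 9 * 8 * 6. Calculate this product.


Spinor norm N(V) = |v1|^2 * |v2|^2 * ... * |v3|^2
= 9 * 8 * 6
Running product: 9, 72, 432
N(V) = 432


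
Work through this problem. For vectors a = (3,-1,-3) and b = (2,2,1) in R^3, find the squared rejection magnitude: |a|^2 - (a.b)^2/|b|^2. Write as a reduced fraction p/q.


|a|^2 = 3^2 + (-1)^2 + (-3)^2 = 19
|b|^2 = 2^2 + 2^2 + 1^2 = 9
a . b = 3*2 + (-1)*2 + (-3)*1 = 1
(a.b)^2 = 1^2 = 1
|rej|^2 = 19 - 1/9
= (171 - 1)/9
= 170/9
In lowest terms: 170/9


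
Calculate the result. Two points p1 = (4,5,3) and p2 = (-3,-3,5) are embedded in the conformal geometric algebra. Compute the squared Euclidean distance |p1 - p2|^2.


p1 - p2 = (7, 8, -2)
|p1 - p2|^2 = 7^2 + 8^2 + (-2)^2
= 49 + 64 + 4
= 117


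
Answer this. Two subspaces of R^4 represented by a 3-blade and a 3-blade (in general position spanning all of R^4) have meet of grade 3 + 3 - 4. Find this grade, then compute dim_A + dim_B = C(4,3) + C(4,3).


Meet grade = grade(A) + grade(B) - n
= 3 + 3 - 4 = 2
C(4,3) = 4
C(4,3) = 4
dim_A + dim_B = 4 + 4 = 8


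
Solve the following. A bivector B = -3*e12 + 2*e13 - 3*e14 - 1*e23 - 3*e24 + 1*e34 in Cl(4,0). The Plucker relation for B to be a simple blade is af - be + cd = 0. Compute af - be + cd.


Plucker relation: af - be + cd
a*f = (-3)*1 = -3
b*e = 2*(-3) = -6
c*d = (-3)*(-1) = 3
af - be + cd = -3 - (-6) + 3
= 6


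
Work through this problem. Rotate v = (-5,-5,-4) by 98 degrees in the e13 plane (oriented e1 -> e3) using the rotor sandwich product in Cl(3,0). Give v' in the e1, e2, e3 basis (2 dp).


Rotor R = cos(49deg) - sin(49deg)*e13
Rotation angle theta = 2 * 49 = 98 degrees in the e13 plane (e1 -> e3).
The component perpendicular to the plane (e2) is invariant: v'_2 = v2 = -5.00
cos(98deg) = -0.1392, sin(98deg) = 0.9903
v'_1 = v1*cos(theta) - v3*sin(theta) = -5*(-0.1392) - (-4)*0.9903 = 4.66
v'_3 = v1*sin(theta) + v3*cos(theta) = -5*0.9903 + (-4)*(-0.1392) = -4.39
v' = 4.66*e1 - 5.00*e2 - 4.39*e3


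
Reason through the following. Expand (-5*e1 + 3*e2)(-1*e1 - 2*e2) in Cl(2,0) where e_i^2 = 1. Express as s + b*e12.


Expand: (-5*e1 + 3*e2)(-1*e1 - 2*e2)
= (-5)*(-1)*e1e1 + (-5)*(-2)*e1e2 + 3*(-1)*e2e1 + 3*(-2)*e2e2
Using e1^2 = e2^2 = 1, e2e1 = -e1e2:
Scalar part s = (-5)*(-1) + 3*(-2) = 5 + (-6) = -1
Bivector part b = (-5)*(-2) - 3*(-1) = 10 - (-3) = 13
uv = -1 + 13*e12


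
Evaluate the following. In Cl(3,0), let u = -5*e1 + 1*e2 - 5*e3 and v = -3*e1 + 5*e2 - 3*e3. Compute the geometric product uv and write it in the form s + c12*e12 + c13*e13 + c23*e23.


In Cl(3,0): e_i^2 = 1, e_ie_j = -e_je_i for i != j.
Scalar part = u . v = (-5)*(-3) + 1*5 + (-5)*(-3)
= 15 + 5 + 15 = 35
e12 coeff = (-5)*5 - 1*(-3) = -25 - (-3) = -22
e13 coeff = (-5)*(-3) - (-5)*(-3) = 15 - 15 = 0
e23 coeff = 1*(-3) - (-5)*5 = -3 - (-25) = 22
uv = 35 - 22*e12 + 0*e13 + 22*e23


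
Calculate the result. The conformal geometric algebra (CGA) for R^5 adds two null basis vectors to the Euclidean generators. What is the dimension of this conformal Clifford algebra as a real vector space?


The conformal model of R^5 uses Cl(6,1): the 5 Euclidean generators plus two extra orthogonal generators e+ (e+^2 = +1) and e- (e-^2 = -1), from which the null vectors e0, einf are built.
Number of generators m = 5 + 2 = 7.
dim Cl(p,q) = 2^m = 2^7 = 128


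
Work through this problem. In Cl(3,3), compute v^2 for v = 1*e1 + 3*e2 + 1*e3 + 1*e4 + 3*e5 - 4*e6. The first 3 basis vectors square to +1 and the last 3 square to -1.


v^2 = sum of c_i^2 * e_i^2
Positive signature terms (e_i^2 = +1): 1^2 + 3^2 + 1^2 = 11
Negative signature terms (e_j^2 = -1): 1^2 + 3^2 + (-4)^2 = 26
v^2 = 11 - 26 = -15


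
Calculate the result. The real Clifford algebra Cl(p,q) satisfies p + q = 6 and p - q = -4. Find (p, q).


We need p + q = 6 and p - q = -4.
Adding: 2p = 6 + (-4) = 2, so p = 1.
Then q = 6 - 1 = 5.
(p, q) = (1, 5)


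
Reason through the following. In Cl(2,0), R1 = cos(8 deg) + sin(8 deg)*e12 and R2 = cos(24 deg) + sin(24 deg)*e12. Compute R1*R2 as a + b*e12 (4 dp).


Same-plane rotors commute and their half-angles add:
R1*R2 = cos(a1 + a2) + sin(a1 + a2)*e12.
a1 + a2 = 8 + 24 = 32 deg
cos(32 deg) = 0.8480
sin(32 deg) = 0.5299
R1*R2 = 0.8480 + 0.5299*e12


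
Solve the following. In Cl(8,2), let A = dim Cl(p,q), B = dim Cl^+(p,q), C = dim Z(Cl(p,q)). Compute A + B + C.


n = 8 + 2 = 10
Total dim = 2^10 = 1024
Even subalgebra dim = 2^9 = 512
n is even, so center dim = 1
Sum = 1024 + 512 + 1 = 1537


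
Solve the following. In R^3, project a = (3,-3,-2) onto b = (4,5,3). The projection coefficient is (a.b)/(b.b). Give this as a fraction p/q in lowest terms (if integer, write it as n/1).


Projection coefficient = (a . b) / (b . b)
a . b = 3*4 + (-3)*5 + (-2)*3
= 12 + (-15) + (-6) = -9
b . b = 4^2 + 5^2 + 3^2
= 16 + 25 + 9 = 50
Coefficient = -9/50
In lowest terms: -9/50


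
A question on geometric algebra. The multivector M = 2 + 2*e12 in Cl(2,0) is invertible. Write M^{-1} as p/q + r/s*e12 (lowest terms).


M = 2 + 2*e12, where e12^2 = -1.
Since M commutes with its reverse ~M = a - b*e12, M * ~M = a^2 - b^2*e12^2 = a^2 + b^2.
So M^{-1} = ~M / (a^2 + b^2) = (a - b*e12)/(a^2 + b^2).
a^2 + b^2 = 4 + 4 = 8
Scalar part = 2/8 = 1/4
Bivector coeff = -2/8 = -1/4
M^{-1} = 1/4 - 1/4*e12


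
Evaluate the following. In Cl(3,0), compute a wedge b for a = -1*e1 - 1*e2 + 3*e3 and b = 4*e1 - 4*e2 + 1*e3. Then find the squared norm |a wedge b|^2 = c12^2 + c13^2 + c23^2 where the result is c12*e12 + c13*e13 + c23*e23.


a wedge b = (a1*b2 - a2*b1)*e12 + (a1*b3 - a3*b1)*e13 + (a2*b3 - a3*b2)*e23
e12 coeff: (-1)*(-4) - (-1)*4 = 4 - (-4) = 8
e13 coeff: (-1)*1 - 3*4 = -1 - 12 = -13
e23 coeff: (-1)*1 - 3*(-4) = -1 - (-12) = 11
|a wedge b|^2 = 8^2 + (-13)^2 + 11^2
= 64 + 169 + 121
= 354


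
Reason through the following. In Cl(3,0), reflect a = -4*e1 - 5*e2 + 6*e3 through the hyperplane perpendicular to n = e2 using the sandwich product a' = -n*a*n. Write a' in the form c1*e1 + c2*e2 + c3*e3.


Reflection formula: a' = -n*a*n, with n = e2 (unit vector, n^2 = 1).
For reflection through hyperplane perp to e2:
The component along e2 flips sign, others stay.
a = (-4, -5, 6)
a' = (-4, 5, 6)
a' = -4*e1 + 5*e2 + 6*e3


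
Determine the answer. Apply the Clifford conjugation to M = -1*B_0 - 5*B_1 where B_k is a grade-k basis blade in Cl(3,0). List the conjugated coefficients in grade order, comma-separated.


Clifford conjugate sign for grade k: (-1)^(k(k+1)/2)
Grade 0: (-1)^(0*1/2) = (-1)^0 = 1, coeff -1 -> -1
Grade 1: (-1)^(1*2/2) = (-1)^1 = -1, coeff -5 -> 5
Conjugated coefficients: -1, 5


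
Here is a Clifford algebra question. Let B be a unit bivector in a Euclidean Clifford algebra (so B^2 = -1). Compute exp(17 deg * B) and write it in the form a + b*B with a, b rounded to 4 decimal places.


For a unit bivector B with B^2 = -1, the exponential series gives
e^(theta*B) = cos(theta) + sin(theta)*B (the GA analogue of Euler's formula).
theta = 17 degrees = 0.296706 rad
cos(17 deg) = 0.9563
sin(17 deg) = 0.2924
exp(theta*B) = 0.9563 + 0.2924*B


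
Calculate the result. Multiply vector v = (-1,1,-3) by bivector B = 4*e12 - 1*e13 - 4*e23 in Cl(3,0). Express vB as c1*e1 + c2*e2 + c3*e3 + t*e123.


vB has grade-1 (vector) and grade-3 (trivector) parts: vB = (v _| B) + (v ^ B).
Vector part <vB>_1:
  e1: -v2*b12 - v3*b13 = -(1)*(4) - (-3)*(-1) = -7
  e2: v1*b12 - v3*b23 = (-1)*(4) - (-3)*(-4) = -16
  e3: v1*b13 + v2*b23 = (-1)*(-1) + (1)*(-4) = -3
Trivector part <vB>_3:
  e123: v1*b23 - v2*b13 + v3*b12 = (-1)*(-4) - (1)*(-1) + (-3)*(4) = -7
vB = -7*e1 - 16*e2 - 3*e3 - 7*e123


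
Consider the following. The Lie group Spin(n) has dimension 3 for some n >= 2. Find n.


dim Spin(n) = dim so(n) = n(n-1)/2.
Solve n(n-1)/2 = 3, i.e. n^2 - n - 6 = 0.
Discriminant = 1 + 8*3 = 25
n = (1 + sqrt(25))/2 = (1 + 5)/2 = 3


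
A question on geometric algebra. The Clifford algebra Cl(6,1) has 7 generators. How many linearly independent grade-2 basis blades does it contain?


Number of grade-k basis blades in Cl(p,q) with n = p + q is C(n, k).
n = 6 + 1 = 7
C(7, 2) = 7! / (2! * 5!)
= 5040 / (2 * 120)
= 21


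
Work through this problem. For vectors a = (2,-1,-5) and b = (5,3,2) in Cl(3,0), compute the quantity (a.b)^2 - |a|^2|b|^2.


a . b = 2*5 + (-1)*3 + (-5)*2
= 10 + (-3) + (-10) = -3
|a|^2 = 2^2 + (-1)^2 + (-5)^2 = 30
|b|^2 = 5^2 + 3^2 + 2^2 = 38
(a.b)^2 = (-3)^2 = 9
|a|^2 * |b|^2 = 30 * 38 = 1140
Result = 9 - 1140 = -1131


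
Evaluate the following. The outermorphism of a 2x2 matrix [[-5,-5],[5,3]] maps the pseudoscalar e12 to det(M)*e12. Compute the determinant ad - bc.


The outermorphism of a linear map f sends e1^e2 to f(e1)^f(e2).
f(e1) = -5*e1 + 5*e2
f(e2) = -5*e1 + 3*e2
f(e1) ^ f(e2) = (-5*e1 + 5*e2) ^ (-5*e1 + 3*e2)
= (-5)*3*e12 + 5*(-5)*e21
= (-15 - (-25))*e12
= 10*e12
Coefficient = 10


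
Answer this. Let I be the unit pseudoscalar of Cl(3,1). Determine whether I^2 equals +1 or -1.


The pseudoscalar I = e1...e_n (product of all n generators) of Cl(p,q) satisfies I^2 = (-1)^(q + n(n-1)/2).
p = 3, q = 1, n = p + q = 4
n(n-1)/2 = 4 * 3 / 2 = 6
Exponent = q + n(n-1)/2 = 1 + 6 = 7
I^2 = (-1)^7 = -1


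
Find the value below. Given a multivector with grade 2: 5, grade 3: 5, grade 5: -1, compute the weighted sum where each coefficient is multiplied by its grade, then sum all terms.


Grade-weighted sum = sum of grade_k * coefficient_k
2*5 = 10
3*5 = 15
5*(-1) = -5
Total = 10 + 15 + (-5) = 20


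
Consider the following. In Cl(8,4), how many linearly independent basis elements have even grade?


Even subalgebra dimension = 2^(n-1)
n = 8 + 4 = 12
2^(12 - 1) = 2^11 = 2048
Verification: sum of C(12,k) for even k = 1 + 66 + 495 + 924 + 495 + 66 + 1 = 2048
Result = 2048


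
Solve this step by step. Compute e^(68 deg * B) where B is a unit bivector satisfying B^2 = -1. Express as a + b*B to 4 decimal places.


For a unit bivector B with B^2 = -1, the exponential series gives
e^(theta*B) = cos(theta) + sin(theta)*B (the GA analogue of Euler's formula).
theta = 68 degrees = 1.186824 rad
cos(68 deg) = 0.3746
sin(68 deg) = 0.9272
exp(theta*B) = 0.3746 + 0.9272*B


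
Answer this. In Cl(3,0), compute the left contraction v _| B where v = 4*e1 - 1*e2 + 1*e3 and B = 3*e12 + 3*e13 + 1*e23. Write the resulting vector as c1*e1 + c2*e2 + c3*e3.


Left contraction v _| B = <vB>_1 (grade-1 part of the geometric product vB).
Using e1_|e12 = e2, e2_|e12 = -e1, e1_|e13 = e3, e3_|e13 = -e1, e2_|e23 = e3, e3_|e23 = -e2:
e1 coeff: -v2*b12 - v3*b13 = -(-1)*(3) - (1)*(3) = 0
e2 coeff: v1*b12 - v3*b23 = (4)*(3) - (1)*(1) = 11
e3 coeff: v1*b13 + v2*b23 = (4)*(3) + (-1)*(1) = 11
v _| B = 0*e1 + 11*e2 + 11*e3


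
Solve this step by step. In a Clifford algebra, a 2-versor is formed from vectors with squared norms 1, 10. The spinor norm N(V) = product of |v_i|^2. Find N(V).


Spinor norm N(V) = |v1|^2 * |v2|^2 * ... * |v2|^2
= 1 * 10
Running product: 1, 10
N(V) = 10


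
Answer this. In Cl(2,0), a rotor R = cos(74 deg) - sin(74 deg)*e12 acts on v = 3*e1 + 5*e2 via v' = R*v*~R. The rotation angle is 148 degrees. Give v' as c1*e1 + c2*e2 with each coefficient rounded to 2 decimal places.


Rotor R = cos(74deg) - sin(74deg)*e12
Rotation angle theta = 2 * 74 = 148 degrees
v' = R*v*~R rotates v by theta.
cos(148deg) = -0.8480, sin(148deg) = 0.5299
v'_1 = 3*cos(148deg) - 5*sin(148deg)
= 3*(-0.8480) - 5*0.5299
= -5.19
v'_2 = 3*sin(148deg) + 5*cos(148deg)
= 3*0.5299 + 5*(-0.8480)
= -2.65
v' = -5.19*e1 - 2.65*e2


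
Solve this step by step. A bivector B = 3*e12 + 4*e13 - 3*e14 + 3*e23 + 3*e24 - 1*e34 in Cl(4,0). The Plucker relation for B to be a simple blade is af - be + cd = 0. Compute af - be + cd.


Plucker relation: af - be + cd
a*f = 3*(-1) = -3
b*e = 4*3 = 12
c*d = (-3)*3 = -9
af - be + cd = -3 - 12 + (-9)
= -24


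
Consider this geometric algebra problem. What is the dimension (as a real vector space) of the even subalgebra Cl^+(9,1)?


Even subalgebra dimension = 2^(n-1)
n = 9 + 1 = 10
2^(10 - 1) = 2^9 = 512
Verification: sum of C(10,k) for even k = 1 + 45 + 210 + 210 + 45 + 1 = 512
Result = 512


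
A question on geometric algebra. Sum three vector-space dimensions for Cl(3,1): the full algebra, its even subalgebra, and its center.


n = 3 + 1 = 4
Total dim = 2^4 = 16
Even subalgebra dim = 2^3 = 8
n is even, so center dim = 1
Sum = 16 + 8 + 1 = 25


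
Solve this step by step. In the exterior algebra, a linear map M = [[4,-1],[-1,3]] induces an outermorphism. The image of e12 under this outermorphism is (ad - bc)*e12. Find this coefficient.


The outermorphism of a linear map f sends e1^e2 to f(e1)^f(e2).
f(e1) = 4*e1 - 1*e2
f(e2) = -1*e1 + 3*e2
f(e1) ^ f(e2) = (4*e1 - 1*e2) ^ (-1*e1 + 3*e2)
= 4*3*e12 + (-1)*(-1)*e21
= (12 - 1)*e12
= 11*e12
Coefficient = 11


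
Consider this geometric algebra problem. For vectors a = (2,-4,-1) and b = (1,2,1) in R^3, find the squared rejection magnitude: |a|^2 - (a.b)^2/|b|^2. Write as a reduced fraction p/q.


|a|^2 = 2^2 + (-4)^2 + (-1)^2 = 21
|b|^2 = 1^2 + 2^2 + 1^2 = 6
a . b = 2*1 + (-4)*2 + (-1)*1 = -7
(a.b)^2 = (-7)^2 = 49
|rej|^2 = 21 - 49/6
= (126 - 49)/6
= 77/6
In lowest terms: 77/6


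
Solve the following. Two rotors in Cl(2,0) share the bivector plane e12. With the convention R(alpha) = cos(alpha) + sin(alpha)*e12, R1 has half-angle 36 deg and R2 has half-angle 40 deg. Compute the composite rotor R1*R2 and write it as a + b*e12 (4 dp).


Same-plane rotors commute and their half-angles add:
R1*R2 = cos(a1 + a2) + sin(a1 + a2)*e12.
a1 + a2 = 36 + 40 = 76 deg
cos(76 deg) = 0.2419
sin(76 deg) = 0.9703
R1*R2 = 0.2419 + 0.9703*e12


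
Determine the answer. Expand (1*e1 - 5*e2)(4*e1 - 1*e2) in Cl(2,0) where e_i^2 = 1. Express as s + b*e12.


Expand: (1*e1 - 5*e2)(4*e1 - 1*e2)
= 1*4*e1e1 + 1*(-1)*e1e2 + (-5)*4*e2e1 + (-5)*(-1)*e2e2
Using e1^2 = e2^2 = 1, e2e1 = -e1e2:
Scalar part s = 1*4 + (-5)*(-1) = 4 + 5 = 9
Bivector part b = 1*(-1) - (-5)*4 = -1 - (-20) = 19
uv = 9 + 19*e12


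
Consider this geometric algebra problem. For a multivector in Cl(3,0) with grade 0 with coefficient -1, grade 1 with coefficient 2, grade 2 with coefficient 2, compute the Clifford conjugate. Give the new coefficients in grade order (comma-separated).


Clifford conjugate sign for grade k: (-1)^(k(k+1)/2)
Grade 0: (-1)^(0*1/2) = (-1)^0 = 1, coeff -1 -> -1
Grade 1: (-1)^(1*2/2) = (-1)^1 = -1, coeff 2 -> -2
Grade 2: (-1)^(2*3/2) = (-1)^3 = -1, coeff 2 -> -2
Conjugated coefficients: -1, -2, -2


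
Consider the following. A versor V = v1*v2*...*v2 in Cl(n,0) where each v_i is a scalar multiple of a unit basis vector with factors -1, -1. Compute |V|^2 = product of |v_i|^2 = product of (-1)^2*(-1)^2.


Each vector v_i has |v_i|^2 = s_i^2
Squared scales: (-1)^2 = 1, (-1)^2 = 1
|V|^2 = 1 * 1
= 1


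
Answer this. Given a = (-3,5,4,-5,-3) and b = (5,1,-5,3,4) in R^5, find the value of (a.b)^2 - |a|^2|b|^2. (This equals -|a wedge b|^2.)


a . b = (-3)*5 + 5*1 + 4*(-5) + (-5)*3 + (-3)*4
= -15 + 5 + (-20) + (-15) + (-12) = -57
|a|^2 = (-3)^2 + 5^2 + 4^2 + (-5)^2 + (-3)^2 = 84
|b|^2 = 5^2 + 1^2 + (-5)^2 + 3^2 + 4^2 = 76
(a.b)^2 = (-57)^2 = 3249
|a|^2 * |b|^2 = 84 * 76 = 6384
Result = 3249 - 6384 = -3135


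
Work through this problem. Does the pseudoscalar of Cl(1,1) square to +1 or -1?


The pseudoscalar I = e1...e_n (product of all n generators) of Cl(p,q) satisfies I^2 = (-1)^(q + n(n-1)/2).
p = 1, q = 1, n = p + q = 2
n(n-1)/2 = 2 * 1 / 2 = 1
Exponent = q + n(n-1)/2 = 1 + 1 = 2
I^2 = (-1)^2 = +1


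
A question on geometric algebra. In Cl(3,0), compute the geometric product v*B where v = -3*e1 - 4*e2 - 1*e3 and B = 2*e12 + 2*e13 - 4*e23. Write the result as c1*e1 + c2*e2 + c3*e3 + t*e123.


vB has grade-1 (vector) and grade-3 (trivector) parts: vB = (v _| B) + (v ^ B).
Vector part <vB>_1:
  e1: -v2*b12 - v3*b13 = -(-4)*(2) - (-1)*(2) = 10
  e2: v1*b12 - v3*b23 = (-3)*(2) - (-1)*(-4) = -10
  e3: v1*b13 + v2*b23 = (-3)*(2) + (-4)*(-4) = 10
Trivector part <vB>_3:
  e123: v1*b23 - v2*b13 + v3*b12 = (-3)*(-4) - (-4)*(2) + (-1)*(2) = 18
vB = 10*e1 - 10*e2 + 10*e3 + 18*e123


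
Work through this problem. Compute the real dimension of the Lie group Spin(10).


Spin(n) double-covers SO(n); both have Lie algebra so(n) of dimension n(n-1)/2.
n = 10
n(n-1) = 10 * 9 = 90
dim Spin(10) = 90/2 = 45


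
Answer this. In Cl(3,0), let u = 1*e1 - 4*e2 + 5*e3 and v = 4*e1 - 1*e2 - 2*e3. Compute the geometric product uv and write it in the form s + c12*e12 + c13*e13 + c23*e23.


In Cl(3,0): e_i^2 = 1, e_ie_j = -e_je_i for i != j.
Scalar part = u . v = 1*4 + (-4)*(-1) + 5*(-2)
= 4 + 4 + (-10) = -2
e12 coeff = 1*(-1) - (-4)*4 = -1 - (-16) = 15
e13 coeff = 1*(-2) - 5*4 = -2 - 20 = -22
e23 coeff = (-4)*(-2) - 5*(-1) = 8 - (-5) = 13
uv = -2 + 15*e12 - 22*e13 + 13*e23


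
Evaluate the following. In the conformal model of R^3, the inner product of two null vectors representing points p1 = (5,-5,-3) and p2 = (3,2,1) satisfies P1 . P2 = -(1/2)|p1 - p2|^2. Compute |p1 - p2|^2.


p1 - p2 = (2, -7, -4)
|p1 - p2|^2 = 2^2 + (-7)^2 + (-4)^2
= 4 + 49 + 16
= 69


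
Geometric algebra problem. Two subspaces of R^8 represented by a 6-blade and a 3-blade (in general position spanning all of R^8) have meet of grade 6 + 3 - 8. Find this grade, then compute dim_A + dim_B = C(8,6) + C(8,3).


Meet grade = grade(A) + grade(B) - n
= 6 + 3 - 8 = 1
C(8,6) = 28
C(8,3) = 56
dim_A + dim_B = 28 + 56 = 84


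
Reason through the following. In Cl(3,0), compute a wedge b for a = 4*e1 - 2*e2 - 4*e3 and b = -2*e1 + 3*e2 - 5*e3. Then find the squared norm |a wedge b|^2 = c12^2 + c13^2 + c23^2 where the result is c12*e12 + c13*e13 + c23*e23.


a wedge b = (a1*b2 - a2*b1)*e12 + (a1*b3 - a3*b1)*e13 + (a2*b3 - a3*b2)*e23
e12 coeff: 4*3 - (-2)*(-2) = 12 - 4 = 8
e13 coeff: 4*(-5) - (-4)*(-2) = -20 - 8 = -28
e23 coeff: (-2)*(-5) - (-4)*3 = 10 - (-12) = 22
|a wedge b|^2 = 8^2 + (-28)^2 + 22^2
= 64 + 784 + 484
= 1332


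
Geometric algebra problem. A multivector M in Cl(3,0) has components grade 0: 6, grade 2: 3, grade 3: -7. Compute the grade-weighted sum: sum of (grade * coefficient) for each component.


Grade-weighted sum = sum of grade_k * coefficient_k
0*6 = 0
2*3 = 6
3*(-7) = -21
Total = 0 + 6 + (-21) = -15


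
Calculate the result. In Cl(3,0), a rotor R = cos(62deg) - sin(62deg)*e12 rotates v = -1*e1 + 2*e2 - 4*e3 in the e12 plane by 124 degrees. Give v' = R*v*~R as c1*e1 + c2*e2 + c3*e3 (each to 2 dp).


Rotor R = cos(62deg) - sin(62deg)*e12
Rotation angle theta = 2 * 62 = 124 degrees in the e12 plane (e1 -> e2).
The component perpendicular to the plane (e3) is invariant: v'_3 = v3 = -4.00
cos(124deg) = -0.5592, sin(124deg) = 0.8290
v'_1 = v1*cos(theta) - v2*sin(theta) = -1*(-0.5592) - 2*0.8290 = -1.10
v'_2 = v1*sin(theta) + v2*cos(theta) = -1*0.8290 + 2*(-0.5592) = -1.95
v' = -1.10*e1 - 1.95*e2 - 4.00*e3


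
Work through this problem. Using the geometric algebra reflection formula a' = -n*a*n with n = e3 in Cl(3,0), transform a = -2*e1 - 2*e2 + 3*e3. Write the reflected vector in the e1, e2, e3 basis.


Reflection formula: a' = -n*a*n, with n = e3 (unit vector, n^2 = 1).
For reflection through hyperplane perp to e3:
The component along e3 flips sign, others stay.
a = (-2, -2, 3)
a' = (-2, -2, -3)
a' = -2*e1 - 2*e2 - 3*e3


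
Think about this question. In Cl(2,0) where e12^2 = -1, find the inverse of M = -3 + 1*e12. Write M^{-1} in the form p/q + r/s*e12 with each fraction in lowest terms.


M = -3 + 1*e12, where e12^2 = -1.
Since M commutes with its reverse ~M = a - b*e12, M * ~M = a^2 - b^2*e12^2 = a^2 + b^2.
So M^{-1} = ~M / (a^2 + b^2) = (a - b*e12)/(a^2 + b^2).
a^2 + b^2 = 9 + 1 = 10
Scalar part = -3/10 = -3/10
Bivector coeff = -1/10 = -1/10
M^{-1} = -3/10 - 1/10*e12
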